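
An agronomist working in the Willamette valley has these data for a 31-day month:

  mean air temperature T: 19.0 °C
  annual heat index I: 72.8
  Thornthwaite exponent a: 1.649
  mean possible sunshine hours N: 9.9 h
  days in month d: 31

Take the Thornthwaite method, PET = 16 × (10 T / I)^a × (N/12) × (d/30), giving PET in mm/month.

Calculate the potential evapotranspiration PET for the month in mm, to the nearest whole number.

66 mm

10T/I = 10 × 19.0 / 72.8 = 2.6099
(10T/I)^a = 2.6099^1.649 = 4.8642
Uncorrected PET = 16 × 4.8642 = 77.827 mm
Correction = (N/12)(d/30) = (9.9/12)(31/30) = 0.8525
PET = 77.827 × 0.8525 = 66.348 mm/month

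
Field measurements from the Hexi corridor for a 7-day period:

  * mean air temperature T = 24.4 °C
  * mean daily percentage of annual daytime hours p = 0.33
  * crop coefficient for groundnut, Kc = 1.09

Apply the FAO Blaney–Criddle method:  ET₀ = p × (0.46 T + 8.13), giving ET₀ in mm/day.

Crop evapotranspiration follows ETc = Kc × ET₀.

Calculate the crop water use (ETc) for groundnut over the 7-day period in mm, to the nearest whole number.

49 mm

ET₀ = 0.33 × (0.46 × 24.4 + 8.13) = 0.33 × 19.354 = 6.3868 mm/d
ETc = Kc × ET₀ = 1.09 × 6.3868 = 6.9616 mm/d
Over 7 days: 6.9616 × 7 = 48.731 mm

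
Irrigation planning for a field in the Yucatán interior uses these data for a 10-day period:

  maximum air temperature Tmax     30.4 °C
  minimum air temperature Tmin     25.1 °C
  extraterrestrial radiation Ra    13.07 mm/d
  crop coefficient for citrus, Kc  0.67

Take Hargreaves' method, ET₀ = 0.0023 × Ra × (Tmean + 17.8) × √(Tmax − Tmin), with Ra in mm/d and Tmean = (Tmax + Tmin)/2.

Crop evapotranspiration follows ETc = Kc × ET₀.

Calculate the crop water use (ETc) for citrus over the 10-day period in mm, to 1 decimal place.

Tmean = (30.4 + 25.1)/2 = 27.75 °C
ET₀ = 0.0023 × 13.07 × (27.75 + 17.8) × √5.3 = 0.0023 × 13.07 × 45.55 × 2.3022 = 3.1524 mm/d
ETc = Kc × ET₀ = 0.67 × 3.1524 = 2.1121 mm/d
Over 10 days: 2.1121 × 10 = 21.121 mm

21.1 mm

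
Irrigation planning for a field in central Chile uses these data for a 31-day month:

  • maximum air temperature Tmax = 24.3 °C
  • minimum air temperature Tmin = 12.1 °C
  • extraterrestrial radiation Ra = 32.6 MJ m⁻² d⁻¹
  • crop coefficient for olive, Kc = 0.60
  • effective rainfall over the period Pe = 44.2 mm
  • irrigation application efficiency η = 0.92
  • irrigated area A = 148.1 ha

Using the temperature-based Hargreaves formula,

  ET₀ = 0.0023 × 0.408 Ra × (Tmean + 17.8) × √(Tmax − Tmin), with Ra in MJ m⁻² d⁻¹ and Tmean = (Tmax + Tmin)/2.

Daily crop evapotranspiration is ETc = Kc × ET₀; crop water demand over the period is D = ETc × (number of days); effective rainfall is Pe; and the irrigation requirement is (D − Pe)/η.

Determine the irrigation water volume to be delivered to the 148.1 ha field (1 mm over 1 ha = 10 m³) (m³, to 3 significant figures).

44000 m³

Tmean = (24.3 + 12.1)/2 = 18.20 °C
0.408 Ra = 0.408 × 32.6 = 13.3008 mm/d equivalent
ET₀ = 0.0023 × 13.3008 × (18.20 + 17.8) × √12.2 = 0.0023 × 13.3008 × 36.00 × 3.4928 = 3.8466 mm/d
ETc = Kc × ET₀ = 0.60 × 3.8466 = 2.3080 mm/d
Crop demand D = ETc × 31 d = 2.3080 × 31 = 71.548 mm
D − Pe = 71.548 − 44.2 = 27.348 mm
Gross irrigation = 27.348 / 0.92 = 29.726 mm
Volume = 29.726 mm × 148.1 ha × 10 = 44024.2 m³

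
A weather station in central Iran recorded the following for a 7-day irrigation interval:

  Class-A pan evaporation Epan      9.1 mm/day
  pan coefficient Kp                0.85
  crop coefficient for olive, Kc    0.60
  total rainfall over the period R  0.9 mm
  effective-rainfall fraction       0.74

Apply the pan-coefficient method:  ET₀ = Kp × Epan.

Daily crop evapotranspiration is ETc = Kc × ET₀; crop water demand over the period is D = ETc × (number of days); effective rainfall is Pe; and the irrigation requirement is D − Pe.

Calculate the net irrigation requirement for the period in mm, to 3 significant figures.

ET₀ = 0.85 × 9.1 = 7.7350 mm/d
ETc = Kc × ET₀ = 0.60 × 7.7350 = 4.6410 mm/d
Crop demand D = ETc × 7 d = 4.6410 × 7 = 32.487 mm
Pe = 0.74 × 0.9 = 0.666 mm
D − Pe = 32.487 − 0.666 = 31.821 mm

31.8 mm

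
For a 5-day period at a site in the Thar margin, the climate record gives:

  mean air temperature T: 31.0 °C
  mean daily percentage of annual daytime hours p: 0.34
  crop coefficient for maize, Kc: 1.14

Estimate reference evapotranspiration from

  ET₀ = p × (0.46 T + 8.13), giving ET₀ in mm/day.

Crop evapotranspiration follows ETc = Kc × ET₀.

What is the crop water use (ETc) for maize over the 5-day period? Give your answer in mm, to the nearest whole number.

43 mm

ET₀ = 0.34 × (0.46 × 31.0 + 8.13) = 0.34 × 22.390 = 7.6126 mm/d
ETc = Kc × ET₀ = 1.14 × 7.6126 = 8.6784 mm/d
Over 5 days: 8.6784 × 5 = 43.392 mm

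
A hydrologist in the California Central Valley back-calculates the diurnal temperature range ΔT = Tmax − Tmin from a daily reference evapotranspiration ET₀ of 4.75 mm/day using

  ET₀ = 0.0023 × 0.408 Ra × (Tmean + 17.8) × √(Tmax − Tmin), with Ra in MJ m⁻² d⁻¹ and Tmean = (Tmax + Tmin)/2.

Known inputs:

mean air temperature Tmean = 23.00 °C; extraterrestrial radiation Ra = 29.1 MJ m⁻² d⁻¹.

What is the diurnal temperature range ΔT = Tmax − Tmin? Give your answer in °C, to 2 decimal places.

√ΔT = ET₀ / [0.0023 × 0.408 × Ra × (Tmean+17.8)] = 4.75 / (0.0023 × 11.8728 × 40.80) = 4.2634
ΔT = 4.2634² = 18.177 °C

18.18 °C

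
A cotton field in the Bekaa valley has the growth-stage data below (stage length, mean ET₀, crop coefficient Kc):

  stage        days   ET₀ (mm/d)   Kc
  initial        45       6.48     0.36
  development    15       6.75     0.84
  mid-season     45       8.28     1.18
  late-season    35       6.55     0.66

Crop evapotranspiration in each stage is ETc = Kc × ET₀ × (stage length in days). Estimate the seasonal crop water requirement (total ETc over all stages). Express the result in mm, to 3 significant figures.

781 mm

initial: 0.36 × 6.48 × 45 = 104.98 mm
development: 0.84 × 6.75 × 15 = 85.05 mm
mid-season: 1.18 × 8.28 × 45 = 439.67 mm
late-season: 0.66 × 6.55 × 35 = 151.31 mm
Seasonal total = 781.01 mm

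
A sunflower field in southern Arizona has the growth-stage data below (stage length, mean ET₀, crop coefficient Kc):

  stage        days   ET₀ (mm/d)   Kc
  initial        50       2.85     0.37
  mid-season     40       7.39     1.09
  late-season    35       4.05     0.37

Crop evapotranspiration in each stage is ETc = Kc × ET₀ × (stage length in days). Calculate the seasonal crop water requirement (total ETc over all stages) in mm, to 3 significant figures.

initial: 0.37 × 2.85 × 50 = 52.73 mm
mid-season: 1.09 × 7.39 × 40 = 322.20 mm
late-season: 0.37 × 4.05 × 35 = 52.45 mm
Seasonal total = 427.38 mm

427 mm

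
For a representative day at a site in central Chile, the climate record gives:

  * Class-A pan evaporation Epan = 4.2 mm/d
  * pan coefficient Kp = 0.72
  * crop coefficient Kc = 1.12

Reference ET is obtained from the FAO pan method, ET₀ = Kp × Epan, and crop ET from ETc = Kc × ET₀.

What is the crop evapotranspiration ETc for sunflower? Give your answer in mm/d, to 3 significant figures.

ET₀ = 0.72 × 4.2 = 3.0240 mm/d
ETc = Kc × ET₀ = 1.12 × 3.0240 = 3.3869 mm/d

3.39 mm/d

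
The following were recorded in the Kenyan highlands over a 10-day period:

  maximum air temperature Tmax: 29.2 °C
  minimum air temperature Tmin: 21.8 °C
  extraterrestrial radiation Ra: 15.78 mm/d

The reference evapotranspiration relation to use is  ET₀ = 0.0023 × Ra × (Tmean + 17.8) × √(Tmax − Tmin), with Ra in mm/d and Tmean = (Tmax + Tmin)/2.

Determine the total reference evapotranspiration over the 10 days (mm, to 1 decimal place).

Tmean = (29.2 + 21.8)/2 = 25.50 °C
ET₀ = 0.0023 × 15.78 × (25.50 + 17.8) × √7.4 = 0.0023 × 15.78 × 43.30 × 2.7203 = 4.2750 mm/d
Over 10 days: 4.2750 × 10 = 42.750 mm

42.8 mm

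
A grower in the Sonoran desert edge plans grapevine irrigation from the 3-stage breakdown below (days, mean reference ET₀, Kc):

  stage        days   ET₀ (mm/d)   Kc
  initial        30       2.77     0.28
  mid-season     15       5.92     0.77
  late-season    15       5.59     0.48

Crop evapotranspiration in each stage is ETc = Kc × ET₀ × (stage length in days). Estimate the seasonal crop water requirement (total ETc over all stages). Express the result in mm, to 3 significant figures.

132 mm

initial: 0.28 × 2.77 × 30 = 23.27 mm
mid-season: 0.77 × 5.92 × 15 = 68.38 mm
late-season: 0.48 × 5.59 × 15 = 40.25 mm
Seasonal total = 131.90 mm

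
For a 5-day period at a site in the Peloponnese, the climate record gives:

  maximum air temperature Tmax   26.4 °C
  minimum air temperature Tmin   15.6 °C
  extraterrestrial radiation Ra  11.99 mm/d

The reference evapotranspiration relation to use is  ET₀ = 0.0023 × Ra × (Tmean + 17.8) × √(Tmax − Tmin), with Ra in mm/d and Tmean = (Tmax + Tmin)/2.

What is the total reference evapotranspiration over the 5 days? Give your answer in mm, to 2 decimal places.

17.58 mm

Tmean = (26.4 + 15.6)/2 = 21.00 °C
ET₀ = 0.0023 × 11.99 × (21.00 + 17.8) × √10.8 = 0.0023 × 11.99 × 38.80 × 3.2863 = 3.5163 mm/d
Over 5 days: 3.5163 × 5 = 17.582 mm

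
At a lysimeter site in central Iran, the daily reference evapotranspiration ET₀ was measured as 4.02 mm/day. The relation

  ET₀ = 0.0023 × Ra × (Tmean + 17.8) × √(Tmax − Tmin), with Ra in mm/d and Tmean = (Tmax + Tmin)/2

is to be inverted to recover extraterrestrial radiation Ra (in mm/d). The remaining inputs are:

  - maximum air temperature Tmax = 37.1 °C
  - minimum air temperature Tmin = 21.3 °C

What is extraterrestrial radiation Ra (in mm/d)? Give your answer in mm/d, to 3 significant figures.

9.36 mm/d

Tmean = 29.20 °C; √ΔT = 3.9749
Ra = ET₀ / [0.0023 × (Tmean+17.8) × √ΔT] = 4.02 / (0.0023 × 47.00 × 3.9749) = 9.356 mm/d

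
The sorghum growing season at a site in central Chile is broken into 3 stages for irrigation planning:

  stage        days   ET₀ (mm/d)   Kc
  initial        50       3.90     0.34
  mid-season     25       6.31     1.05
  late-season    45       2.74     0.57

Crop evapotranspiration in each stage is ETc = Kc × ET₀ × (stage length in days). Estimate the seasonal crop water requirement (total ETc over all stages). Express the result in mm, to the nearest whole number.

initial: 0.34 × 3.90 × 50 = 66.30 mm
mid-season: 1.05 × 6.31 × 25 = 165.64 mm
late-season: 0.57 × 2.74 × 45 = 70.28 mm
Seasonal total = 302.22 mm

302 mm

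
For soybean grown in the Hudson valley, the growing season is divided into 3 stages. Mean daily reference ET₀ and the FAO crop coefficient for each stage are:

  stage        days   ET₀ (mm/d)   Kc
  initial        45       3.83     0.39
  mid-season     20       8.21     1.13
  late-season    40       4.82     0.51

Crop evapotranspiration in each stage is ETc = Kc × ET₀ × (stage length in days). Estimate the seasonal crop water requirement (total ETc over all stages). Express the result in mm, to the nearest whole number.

initial: 0.39 × 3.83 × 45 = 67.22 mm
mid-season: 1.13 × 8.21 × 20 = 185.55 mm
late-season: 0.51 × 4.82 × 40 = 98.33 mm
Seasonal total = 351.10 mm

351 mm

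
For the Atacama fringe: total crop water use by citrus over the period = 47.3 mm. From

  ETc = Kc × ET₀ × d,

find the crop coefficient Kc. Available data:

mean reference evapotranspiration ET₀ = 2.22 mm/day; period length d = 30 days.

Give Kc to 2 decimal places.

ETc = Kc × ET₀ × d  ⇒  Kc = ETc / (ET₀ × d)
Kc = 47.3 / (2.22 × 30) = 47.3 / 66.60 = 0.7102

0.71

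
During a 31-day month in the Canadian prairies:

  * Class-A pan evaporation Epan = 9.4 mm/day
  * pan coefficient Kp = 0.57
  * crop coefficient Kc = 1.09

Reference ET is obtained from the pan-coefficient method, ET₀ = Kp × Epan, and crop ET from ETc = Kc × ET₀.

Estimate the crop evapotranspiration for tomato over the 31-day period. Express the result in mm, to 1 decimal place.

181.0 mm

ET₀ = 0.57 × 9.4 = 5.3580 mm/d
ETc = Kc × ET₀ = 1.09 × 5.3580 = 5.8402 mm/d
Over 31 days: 5.8402 × 31 = 181.046 mm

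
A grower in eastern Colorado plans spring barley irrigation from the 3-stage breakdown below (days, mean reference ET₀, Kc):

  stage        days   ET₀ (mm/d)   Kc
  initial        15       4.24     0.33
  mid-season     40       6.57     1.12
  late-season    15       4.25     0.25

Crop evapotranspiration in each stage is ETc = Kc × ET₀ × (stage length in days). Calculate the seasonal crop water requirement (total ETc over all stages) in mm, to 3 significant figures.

initial: 0.33 × 4.24 × 15 = 20.99 mm
mid-season: 1.12 × 6.57 × 40 = 294.34 mm
late-season: 0.25 × 4.25 × 15 = 15.94 mm
Seasonal total = 331.27 mm

331 mm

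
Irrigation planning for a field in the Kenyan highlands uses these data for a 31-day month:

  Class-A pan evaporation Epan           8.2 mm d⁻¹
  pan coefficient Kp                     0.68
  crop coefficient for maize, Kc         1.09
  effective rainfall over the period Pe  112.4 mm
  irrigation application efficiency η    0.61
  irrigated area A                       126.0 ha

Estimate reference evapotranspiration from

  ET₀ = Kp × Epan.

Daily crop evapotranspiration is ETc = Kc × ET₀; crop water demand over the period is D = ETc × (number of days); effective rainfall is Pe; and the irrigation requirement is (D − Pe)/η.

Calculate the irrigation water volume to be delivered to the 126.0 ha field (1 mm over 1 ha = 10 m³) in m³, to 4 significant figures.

157000 m³

ET₀ = 0.68 × 8.2 = 5.5760 mm/d
ETc = Kc × ET₀ = 1.09 × 5.5760 = 6.0778 mm/d
Crop demand D = ETc × 31 d = 6.0778 × 31 = 188.412 mm
D − Pe = 188.412 − 112.4 = 76.012 mm
Gross irrigation = 76.012 / 0.61 = 124.610 mm
Volume = 124.610 mm × 126.0 ha × 10 = 157008.6 m³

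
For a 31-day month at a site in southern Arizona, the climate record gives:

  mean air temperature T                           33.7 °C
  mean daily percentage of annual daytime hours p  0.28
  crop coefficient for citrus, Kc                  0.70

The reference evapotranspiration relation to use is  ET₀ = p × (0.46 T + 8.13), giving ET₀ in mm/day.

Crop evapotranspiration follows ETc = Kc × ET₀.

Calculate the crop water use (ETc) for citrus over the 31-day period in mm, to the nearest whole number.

144 mm

ET₀ = 0.28 × (0.46 × 33.7 + 8.13) = 0.28 × 23.632 = 6.6170 mm/d
ETc = Kc × ET₀ = 0.70 × 6.6170 = 4.6319 mm/d
Over 31 days: 4.6319 × 31 = 143.589 mm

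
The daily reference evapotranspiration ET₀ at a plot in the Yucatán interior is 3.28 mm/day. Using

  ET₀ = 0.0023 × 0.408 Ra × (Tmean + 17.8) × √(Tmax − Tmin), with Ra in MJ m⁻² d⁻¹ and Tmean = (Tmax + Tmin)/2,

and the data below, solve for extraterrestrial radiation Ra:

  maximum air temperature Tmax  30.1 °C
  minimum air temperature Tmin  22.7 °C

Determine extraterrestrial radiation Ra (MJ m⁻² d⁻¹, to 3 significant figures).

Tmean = (30.1+22.7)/2 = 26.40 °C; ΔT = 7.4
Ra = ET₀ / [0.0023 × 0.408 × (Tmean+17.8) × √ΔT]
   = 3.28 / (0.0023 × 0.408 × 44.20 × 2.7203) = 29.070 MJ m⁻² d⁻¹

29.1 MJ m⁻² d⁻¹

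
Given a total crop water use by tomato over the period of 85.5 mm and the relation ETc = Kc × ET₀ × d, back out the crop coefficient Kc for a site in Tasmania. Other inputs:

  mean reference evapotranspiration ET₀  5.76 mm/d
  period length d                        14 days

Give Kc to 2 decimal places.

ETc = Kc × ET₀ × d  ⇒  Kc = ETc / (ET₀ × d)
Kc = 85.5 / (5.76 × 14) = 85.5 / 80.64 = 1.0603

1.06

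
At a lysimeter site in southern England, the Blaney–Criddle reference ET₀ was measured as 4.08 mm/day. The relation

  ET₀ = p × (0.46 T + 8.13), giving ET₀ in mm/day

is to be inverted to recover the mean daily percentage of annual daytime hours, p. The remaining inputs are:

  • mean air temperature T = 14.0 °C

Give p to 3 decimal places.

p = ET₀ / (0.46 T + 8.13) = 4.08 / (0.46 × 14.0 + 8.13) = 4.08 / 14.570 = 0.2800

0.280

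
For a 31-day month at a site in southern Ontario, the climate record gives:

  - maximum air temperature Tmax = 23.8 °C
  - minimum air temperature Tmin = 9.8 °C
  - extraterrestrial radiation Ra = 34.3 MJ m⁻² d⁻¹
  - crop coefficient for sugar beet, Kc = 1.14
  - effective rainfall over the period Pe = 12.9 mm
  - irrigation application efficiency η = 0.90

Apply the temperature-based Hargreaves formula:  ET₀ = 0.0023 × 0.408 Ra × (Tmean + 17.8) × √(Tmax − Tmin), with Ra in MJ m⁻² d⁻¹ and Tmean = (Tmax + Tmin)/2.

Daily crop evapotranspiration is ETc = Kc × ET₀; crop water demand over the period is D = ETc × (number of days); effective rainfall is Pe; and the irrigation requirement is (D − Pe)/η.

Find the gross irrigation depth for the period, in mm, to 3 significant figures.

149 mm

Tmean = (23.8 + 9.8)/2 = 16.80 °C
0.408 Ra = 0.408 × 34.3 = 13.9944 mm/d equivalent
ET₀ = 0.0023 × 13.9944 × (16.80 + 17.8) × √14.0 = 0.0023 × 13.9944 × 34.60 × 3.7417 = 4.1670 mm/d
ETc = Kc × ET₀ = 1.14 × 4.1670 = 4.7504 mm/d
Crop demand D = ETc × 31 d = 4.7504 × 31 = 147.262 mm
D − Pe = 147.262 − 12.9 = 134.362 mm
Gross irrigation = 134.362 / 0.90 = 149.291 mm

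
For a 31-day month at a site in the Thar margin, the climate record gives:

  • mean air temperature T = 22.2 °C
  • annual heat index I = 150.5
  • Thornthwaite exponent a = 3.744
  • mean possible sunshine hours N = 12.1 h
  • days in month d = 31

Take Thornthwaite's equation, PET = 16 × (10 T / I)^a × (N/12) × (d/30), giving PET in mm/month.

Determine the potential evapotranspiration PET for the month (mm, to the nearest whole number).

10T/I = 10 × 22.2 / 150.5 = 1.4751
(10T/I)^a = 1.4751^3.744 = 4.2862
Uncorrected PET = 16 × 4.2862 = 68.579 mm
Correction = (N/12)(d/30) = (12.1/12)(31/30) = 1.0419
PET = 68.579 × 1.0419 = 71.452 mm/month

71 mm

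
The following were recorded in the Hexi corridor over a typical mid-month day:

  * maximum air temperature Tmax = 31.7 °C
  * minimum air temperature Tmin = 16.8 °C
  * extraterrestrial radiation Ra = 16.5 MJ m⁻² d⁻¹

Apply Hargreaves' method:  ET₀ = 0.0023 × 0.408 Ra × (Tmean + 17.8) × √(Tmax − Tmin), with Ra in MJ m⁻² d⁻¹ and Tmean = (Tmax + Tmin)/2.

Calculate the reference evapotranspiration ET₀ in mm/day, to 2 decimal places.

Tmean = (31.7 + 16.8)/2 = 24.25 °C
0.408 Ra = 0.408 × 16.5 = 6.7320 mm/d equivalent
ET₀ = 0.0023 × 6.7320 × (24.25 + 17.8) × √14.9 = 0.0023 × 6.7320 × 42.05 × 3.8601 = 2.5133 mm/d

2.51 mm/day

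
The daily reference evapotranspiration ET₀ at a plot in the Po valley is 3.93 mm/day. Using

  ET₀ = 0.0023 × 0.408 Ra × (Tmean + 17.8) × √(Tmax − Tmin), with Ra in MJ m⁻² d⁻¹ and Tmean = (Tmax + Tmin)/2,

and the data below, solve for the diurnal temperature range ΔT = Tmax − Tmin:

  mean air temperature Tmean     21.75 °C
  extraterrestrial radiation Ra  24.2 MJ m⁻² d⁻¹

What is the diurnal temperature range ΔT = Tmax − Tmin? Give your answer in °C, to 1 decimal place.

19.1 °C

√ΔT = ET₀ / [0.0023 × 0.408 × Ra × (Tmean+17.8)] = 3.93 / (0.0023 × 9.8736 × 39.55) = 4.3757
ΔT = 4.3757² = 19.147 °C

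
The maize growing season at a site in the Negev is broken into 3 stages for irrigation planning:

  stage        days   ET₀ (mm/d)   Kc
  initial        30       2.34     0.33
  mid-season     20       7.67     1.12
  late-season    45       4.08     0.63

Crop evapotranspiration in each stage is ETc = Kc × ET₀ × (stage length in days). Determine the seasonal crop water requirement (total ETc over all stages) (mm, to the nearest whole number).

311 mm

initial: 0.33 × 2.34 × 30 = 23.17 mm
mid-season: 1.12 × 7.67 × 20 = 171.81 mm
late-season: 0.63 × 4.08 × 45 = 115.67 mm
Seasonal total = 310.65 mm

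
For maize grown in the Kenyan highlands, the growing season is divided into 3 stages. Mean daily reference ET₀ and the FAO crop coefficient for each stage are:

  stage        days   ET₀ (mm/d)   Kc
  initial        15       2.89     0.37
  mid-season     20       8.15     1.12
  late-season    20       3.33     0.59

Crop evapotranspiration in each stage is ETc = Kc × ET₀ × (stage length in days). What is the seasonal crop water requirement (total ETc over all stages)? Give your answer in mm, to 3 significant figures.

238 mm

initial: 0.37 × 2.89 × 15 = 16.04 mm
mid-season: 1.12 × 8.15 × 20 = 182.56 mm
late-season: 0.59 × 3.33 × 20 = 39.29 mm
Seasonal total = 237.89 mm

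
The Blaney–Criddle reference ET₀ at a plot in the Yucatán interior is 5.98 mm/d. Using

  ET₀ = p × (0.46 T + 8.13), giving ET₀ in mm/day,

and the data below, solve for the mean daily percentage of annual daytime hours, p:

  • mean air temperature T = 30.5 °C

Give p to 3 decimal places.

0.270

p = ET₀ / (0.46 T + 8.13) = 5.98 / (0.46 × 30.5 + 8.13) = 5.98 / 22.160 = 0.2699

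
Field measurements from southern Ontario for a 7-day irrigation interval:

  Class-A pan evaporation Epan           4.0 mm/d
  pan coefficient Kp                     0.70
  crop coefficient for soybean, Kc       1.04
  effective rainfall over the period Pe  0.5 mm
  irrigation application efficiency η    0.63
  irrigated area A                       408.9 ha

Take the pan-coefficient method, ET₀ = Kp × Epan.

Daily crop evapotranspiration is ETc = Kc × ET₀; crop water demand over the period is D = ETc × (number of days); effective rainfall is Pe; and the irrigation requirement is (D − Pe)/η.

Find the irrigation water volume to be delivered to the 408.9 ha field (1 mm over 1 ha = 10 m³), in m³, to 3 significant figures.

ET₀ = 0.70 × 4.0 = 2.8000 mm/d
ETc = Kc × ET₀ = 1.04 × 2.8000 = 2.9120 mm/d
Crop demand D = ETc × 7 d = 2.9120 × 7 = 20.384 mm
D − Pe = 20.384 − 0.5 = 19.884 mm
Gross irrigation = 19.884 / 0.63 = 31.562 mm
Volume = 31.562 mm × 408.9 ha × 10 = 129057.0 m³

129000 m³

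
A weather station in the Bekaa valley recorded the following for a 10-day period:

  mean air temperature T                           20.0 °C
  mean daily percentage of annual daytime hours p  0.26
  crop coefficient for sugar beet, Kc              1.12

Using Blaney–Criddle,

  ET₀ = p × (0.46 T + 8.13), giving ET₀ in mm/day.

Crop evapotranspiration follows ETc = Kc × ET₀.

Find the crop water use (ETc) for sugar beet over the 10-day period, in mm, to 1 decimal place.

50.5 mm

ET₀ = 0.26 × (0.46 × 20.0 + 8.13) = 0.26 × 17.330 = 4.5058 mm/d
ETc = Kc × ET₀ = 1.12 × 4.5058 = 5.0465 mm/d
Over 10 days: 5.0465 × 10 = 50.465 mm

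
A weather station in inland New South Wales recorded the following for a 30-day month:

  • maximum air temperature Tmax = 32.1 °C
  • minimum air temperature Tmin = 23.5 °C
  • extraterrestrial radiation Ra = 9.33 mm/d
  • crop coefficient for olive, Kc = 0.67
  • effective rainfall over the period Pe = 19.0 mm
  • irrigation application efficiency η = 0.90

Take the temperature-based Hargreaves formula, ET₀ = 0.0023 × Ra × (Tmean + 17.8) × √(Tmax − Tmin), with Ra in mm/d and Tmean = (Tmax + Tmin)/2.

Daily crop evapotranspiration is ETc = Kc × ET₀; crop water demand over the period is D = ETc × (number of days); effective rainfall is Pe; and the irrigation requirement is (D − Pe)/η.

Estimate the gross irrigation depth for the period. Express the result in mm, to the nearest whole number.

Tmean = (32.1 + 23.5)/2 = 27.80 °C
ET₀ = 0.0023 × 9.33 × (27.80 + 17.8) × √8.6 = 0.0023 × 9.33 × 45.60 × 2.9326 = 2.8696 mm/d
ETc = Kc × ET₀ = 0.67 × 2.8696 = 1.9226 mm/d
Crop demand D = ETc × 30 d = 1.9226 × 30 = 57.678 mm
D − Pe = 57.678 − 19.0 = 38.678 mm
Gross irrigation = 38.678 / 0.90 = 42.976 mm

43 mm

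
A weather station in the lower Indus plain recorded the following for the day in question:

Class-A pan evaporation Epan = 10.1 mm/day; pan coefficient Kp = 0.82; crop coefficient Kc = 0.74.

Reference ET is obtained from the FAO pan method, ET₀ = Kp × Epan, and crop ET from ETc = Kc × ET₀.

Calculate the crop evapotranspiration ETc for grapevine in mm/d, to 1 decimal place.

6.1 mm/d

ET₀ = 0.82 × 10.1 = 8.2820 mm/d
ETc = Kc × ET₀ = 0.74 × 8.2820 = 6.1287 mm/d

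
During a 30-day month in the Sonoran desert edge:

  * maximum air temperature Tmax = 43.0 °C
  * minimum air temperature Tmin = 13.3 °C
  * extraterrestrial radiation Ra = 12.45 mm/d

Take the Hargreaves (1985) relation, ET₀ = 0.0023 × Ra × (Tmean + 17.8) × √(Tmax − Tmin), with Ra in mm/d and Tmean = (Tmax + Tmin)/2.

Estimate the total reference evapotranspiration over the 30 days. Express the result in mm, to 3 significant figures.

215 mm

Tmean = (43.0 + 13.3)/2 = 28.15 °C
ET₀ = 0.0023 × 12.45 × (28.15 + 17.8) × √29.7 = 0.0023 × 12.45 × 45.95 × 5.4498 = 7.1707 mm/d
Over 30 days: 7.1707 × 30 = 215.121 mm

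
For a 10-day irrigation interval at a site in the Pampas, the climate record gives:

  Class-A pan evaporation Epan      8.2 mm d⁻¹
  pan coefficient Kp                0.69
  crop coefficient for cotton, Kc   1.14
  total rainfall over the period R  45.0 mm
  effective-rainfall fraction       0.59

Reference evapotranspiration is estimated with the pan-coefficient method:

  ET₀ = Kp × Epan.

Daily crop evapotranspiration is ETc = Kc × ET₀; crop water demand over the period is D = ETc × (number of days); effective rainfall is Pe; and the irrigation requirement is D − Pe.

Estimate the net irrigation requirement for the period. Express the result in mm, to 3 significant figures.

ET₀ = 0.69 × 8.2 = 5.6580 mm/d
ETc = Kc × ET₀ = 1.14 × 5.6580 = 6.4501 mm/d
Crop demand D = ETc × 10 d = 6.4501 × 10 = 64.501 mm
Pe = 0.59 × 45.0 = 26.550 mm
D − Pe = 64.501 − 26.550 = 37.951 mm

38.0 mm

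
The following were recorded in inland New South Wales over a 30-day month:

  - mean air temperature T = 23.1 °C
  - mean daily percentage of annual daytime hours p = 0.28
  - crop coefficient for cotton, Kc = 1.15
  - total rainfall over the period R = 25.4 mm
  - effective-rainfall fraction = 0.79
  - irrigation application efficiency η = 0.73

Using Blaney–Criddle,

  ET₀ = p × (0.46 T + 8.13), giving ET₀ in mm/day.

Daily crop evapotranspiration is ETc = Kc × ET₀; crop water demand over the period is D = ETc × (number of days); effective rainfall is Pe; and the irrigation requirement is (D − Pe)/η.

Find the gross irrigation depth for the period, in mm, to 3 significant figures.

ET₀ = 0.28 × (0.46 × 23.1 + 8.13) = 0.28 × 18.756 = 5.2517 mm/d
ETc = Kc × ET₀ = 1.15 × 5.2517 = 6.0395 mm/d
Crop demand D = ETc × 30 d = 6.0395 × 30 = 181.185 mm
Pe = 0.79 × 25.4 = 20.066 mm
D − Pe = 181.185 − 20.066 = 161.119 mm
Gross irrigation = 161.119 / 0.73 = 220.711 mm

221 mm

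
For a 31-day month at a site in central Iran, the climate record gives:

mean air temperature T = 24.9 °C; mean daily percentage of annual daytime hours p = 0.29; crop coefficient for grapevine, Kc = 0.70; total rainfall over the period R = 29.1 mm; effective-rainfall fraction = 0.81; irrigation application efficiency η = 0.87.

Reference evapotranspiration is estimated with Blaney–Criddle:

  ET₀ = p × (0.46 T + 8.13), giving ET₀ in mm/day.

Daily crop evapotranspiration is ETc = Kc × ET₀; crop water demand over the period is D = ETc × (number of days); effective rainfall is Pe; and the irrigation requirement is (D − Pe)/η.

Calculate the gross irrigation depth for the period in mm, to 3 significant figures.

115 mm

ET₀ = 0.29 × (0.46 × 24.9 + 8.13) = 0.29 × 19.584 = 5.6794 mm/d
ETc = Kc × ET₀ = 0.70 × 5.6794 = 3.9756 mm/d
Crop demand D = ETc × 31 d = 3.9756 × 31 = 123.244 mm
Pe = 0.81 × 29.1 = 23.571 mm
D − Pe = 123.244 − 23.571 = 99.673 mm
Gross irrigation = 99.673 / 0.87 = 114.567 mm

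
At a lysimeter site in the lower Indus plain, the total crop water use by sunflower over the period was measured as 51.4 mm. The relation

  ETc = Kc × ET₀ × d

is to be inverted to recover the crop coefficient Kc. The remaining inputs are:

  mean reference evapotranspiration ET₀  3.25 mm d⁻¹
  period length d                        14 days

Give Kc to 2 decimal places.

ETc = Kc × ET₀ × d  ⇒  Kc = ETc / (ET₀ × d)
Kc = 51.4 / (3.25 × 14) = 51.4 / 45.50 = 1.1297

1.13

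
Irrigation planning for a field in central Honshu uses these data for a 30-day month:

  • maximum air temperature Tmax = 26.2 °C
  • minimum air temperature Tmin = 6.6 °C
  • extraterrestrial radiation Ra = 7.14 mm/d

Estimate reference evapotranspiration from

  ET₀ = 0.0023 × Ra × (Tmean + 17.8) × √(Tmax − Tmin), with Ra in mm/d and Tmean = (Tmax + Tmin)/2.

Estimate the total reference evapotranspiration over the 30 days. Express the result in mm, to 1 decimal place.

Tmean = (26.2 + 6.6)/2 = 16.40 °C
ET₀ = 0.0023 × 7.14 × (16.40 + 17.8) × √19.6 = 0.0023 × 7.14 × 34.20 × 4.4272 = 2.4865 mm/d
Over 30 days: 2.4865 × 30 = 74.595 mm

74.6 mm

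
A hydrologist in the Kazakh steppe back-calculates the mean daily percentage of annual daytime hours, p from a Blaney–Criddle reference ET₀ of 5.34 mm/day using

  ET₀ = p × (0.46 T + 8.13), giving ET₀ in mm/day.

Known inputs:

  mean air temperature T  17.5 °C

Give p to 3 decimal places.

p = ET₀ / (0.46 T + 8.13) = 5.34 / (0.46 × 17.5 + 8.13) = 5.34 / 16.180 = 0.3300

0.330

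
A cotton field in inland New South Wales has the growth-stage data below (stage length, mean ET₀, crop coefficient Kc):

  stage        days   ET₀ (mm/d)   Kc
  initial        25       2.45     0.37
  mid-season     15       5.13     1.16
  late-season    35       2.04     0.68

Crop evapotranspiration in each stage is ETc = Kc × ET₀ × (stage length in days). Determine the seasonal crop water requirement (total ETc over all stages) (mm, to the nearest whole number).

160 mm

initial: 0.37 × 2.45 × 25 = 22.66 mm
mid-season: 1.16 × 5.13 × 15 = 89.26 mm
late-season: 0.68 × 2.04 × 35 = 48.55 mm
Seasonal total = 160.47 mm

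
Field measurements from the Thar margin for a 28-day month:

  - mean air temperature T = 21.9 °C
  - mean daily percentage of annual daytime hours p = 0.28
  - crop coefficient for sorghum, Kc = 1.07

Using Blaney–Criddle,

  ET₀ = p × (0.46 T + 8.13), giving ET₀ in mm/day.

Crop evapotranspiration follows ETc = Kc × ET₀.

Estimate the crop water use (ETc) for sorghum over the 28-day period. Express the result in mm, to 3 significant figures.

153 mm

ET₀ = 0.28 × (0.46 × 21.9 + 8.13) = 0.28 × 18.204 = 5.0971 mm/d
ETc = Kc × ET₀ = 1.07 × 5.0971 = 5.4539 mm/d
Over 28 days: 5.4539 × 28 = 152.709 mm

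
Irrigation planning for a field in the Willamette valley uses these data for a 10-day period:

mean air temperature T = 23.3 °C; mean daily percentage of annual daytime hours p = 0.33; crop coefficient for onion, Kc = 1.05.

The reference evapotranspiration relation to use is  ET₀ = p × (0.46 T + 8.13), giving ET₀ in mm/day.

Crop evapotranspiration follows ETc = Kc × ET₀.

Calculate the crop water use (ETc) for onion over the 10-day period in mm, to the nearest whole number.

65 mm

ET₀ = 0.33 × (0.46 × 23.3 + 8.13) = 0.33 × 18.848 = 6.2198 mm/d
ETc = Kc × ET₀ = 1.05 × 6.2198 = 6.5308 mm/d
Over 10 days: 6.5308 × 10 = 65.308 mm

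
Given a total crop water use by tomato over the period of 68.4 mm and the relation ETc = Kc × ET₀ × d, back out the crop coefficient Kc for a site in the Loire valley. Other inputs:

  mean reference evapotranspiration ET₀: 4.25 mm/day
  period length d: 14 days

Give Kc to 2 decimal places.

ETc = Kc × ET₀ × d  ⇒  Kc = ETc / (ET₀ × d)
Kc = 68.4 / (4.25 × 14) = 68.4 / 59.50 = 1.1496

1.15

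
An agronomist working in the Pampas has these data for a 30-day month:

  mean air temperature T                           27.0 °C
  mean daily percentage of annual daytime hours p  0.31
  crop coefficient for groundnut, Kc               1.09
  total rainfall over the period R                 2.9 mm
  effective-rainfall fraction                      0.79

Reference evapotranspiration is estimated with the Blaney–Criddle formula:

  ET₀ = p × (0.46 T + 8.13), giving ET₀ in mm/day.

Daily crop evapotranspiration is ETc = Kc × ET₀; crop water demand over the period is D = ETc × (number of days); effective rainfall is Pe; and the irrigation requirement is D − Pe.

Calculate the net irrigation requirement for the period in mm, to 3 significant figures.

206 mm

ET₀ = 0.31 × (0.46 × 27.0 + 8.13) = 0.31 × 20.550 = 6.3705 mm/d
ETc = Kc × ET₀ = 1.09 × 6.3705 = 6.9438 mm/d
Crop demand D = ETc × 30 d = 6.9438 × 30 = 208.314 mm
Pe = 0.79 × 2.9 = 2.291 mm
D − Pe = 208.314 − 2.291 = 206.023 mm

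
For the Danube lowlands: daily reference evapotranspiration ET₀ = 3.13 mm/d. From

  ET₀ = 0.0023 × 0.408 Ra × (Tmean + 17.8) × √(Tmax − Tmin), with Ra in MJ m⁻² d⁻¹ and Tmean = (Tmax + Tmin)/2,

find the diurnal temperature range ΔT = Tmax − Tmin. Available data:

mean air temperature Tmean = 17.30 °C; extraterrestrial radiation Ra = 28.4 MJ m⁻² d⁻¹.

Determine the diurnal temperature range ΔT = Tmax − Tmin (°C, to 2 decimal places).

11.20 °C

√ΔT = ET₀ / [0.0023 × 0.408 × Ra × (Tmean+17.8)] = 3.13 / (0.0023 × 11.5872 × 35.10) = 3.3460
ΔT = 3.3460² = 11.196 °C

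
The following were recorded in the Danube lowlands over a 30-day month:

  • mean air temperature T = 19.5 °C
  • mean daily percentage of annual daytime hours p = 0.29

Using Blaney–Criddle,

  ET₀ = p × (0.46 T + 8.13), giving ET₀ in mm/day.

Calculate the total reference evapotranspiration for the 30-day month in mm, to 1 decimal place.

148.8 mm

ET₀ = 0.29 × (0.46 × 19.5 + 8.13) = 0.29 × 17.100 = 4.9590 mm/d
Monthly total = 4.9590 × 30 = 148.770 mm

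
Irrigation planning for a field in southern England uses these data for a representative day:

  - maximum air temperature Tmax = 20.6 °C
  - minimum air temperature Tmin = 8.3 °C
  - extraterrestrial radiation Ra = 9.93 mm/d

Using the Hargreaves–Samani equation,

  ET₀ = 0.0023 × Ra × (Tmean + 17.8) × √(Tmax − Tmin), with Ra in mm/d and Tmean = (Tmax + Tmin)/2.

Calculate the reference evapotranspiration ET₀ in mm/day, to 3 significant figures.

Tmean = (20.6 + 8.3)/2 = 14.45 °C
ET₀ = 0.0023 × 9.93 × (14.45 + 17.8) × √12.3 = 0.0023 × 9.93 × 32.25 × 3.5071 = 2.5832 mm/d

2.58 mm/day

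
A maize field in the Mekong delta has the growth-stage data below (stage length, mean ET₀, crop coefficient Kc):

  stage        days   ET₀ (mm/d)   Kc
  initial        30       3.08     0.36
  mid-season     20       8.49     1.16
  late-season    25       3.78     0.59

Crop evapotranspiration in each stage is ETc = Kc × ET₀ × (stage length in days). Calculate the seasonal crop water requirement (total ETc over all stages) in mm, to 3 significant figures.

initial: 0.36 × 3.08 × 30 = 33.26 mm
mid-season: 1.16 × 8.49 × 20 = 196.97 mm
late-season: 0.59 × 3.78 × 25 = 55.76 mm
Seasonal total = 285.99 mm

286 mm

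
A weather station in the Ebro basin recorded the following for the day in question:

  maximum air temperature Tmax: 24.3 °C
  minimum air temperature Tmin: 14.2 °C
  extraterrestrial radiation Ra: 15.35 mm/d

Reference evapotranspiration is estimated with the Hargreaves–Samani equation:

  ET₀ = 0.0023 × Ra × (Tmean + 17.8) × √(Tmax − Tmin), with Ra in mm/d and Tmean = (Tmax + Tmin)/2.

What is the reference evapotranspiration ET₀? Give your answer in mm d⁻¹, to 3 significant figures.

Tmean = (24.3 + 14.2)/2 = 19.25 °C
ET₀ = 0.0023 × 15.35 × (19.25 + 17.8) × √10.1 = 0.0023 × 15.35 × 37.05 × 3.1780 = 4.1570 mm/d

4.16 mm d⁻¹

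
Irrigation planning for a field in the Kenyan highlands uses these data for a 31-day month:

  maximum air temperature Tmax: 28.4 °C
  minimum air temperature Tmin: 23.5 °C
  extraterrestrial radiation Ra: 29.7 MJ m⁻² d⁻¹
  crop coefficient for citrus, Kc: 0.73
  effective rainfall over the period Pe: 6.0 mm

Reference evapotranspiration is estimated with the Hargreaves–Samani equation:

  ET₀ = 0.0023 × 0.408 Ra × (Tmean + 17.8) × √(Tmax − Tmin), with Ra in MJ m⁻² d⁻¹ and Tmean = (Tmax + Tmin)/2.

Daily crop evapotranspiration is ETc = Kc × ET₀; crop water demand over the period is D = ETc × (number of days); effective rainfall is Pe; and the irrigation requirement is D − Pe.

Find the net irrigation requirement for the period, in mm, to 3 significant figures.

Tmean = (28.4 + 23.5)/2 = 25.95 °C
0.408 Ra = 0.408 × 29.7 = 12.1176 mm/d equivalent
ET₀ = 0.0023 × 12.1176 × (25.95 + 17.8) × √4.9 = 0.0023 × 12.1176 × 43.75 × 2.2136 = 2.6991 mm/d
ETc = Kc × ET₀ = 0.73 × 2.6991 = 1.9703 mm/d
Crop demand D = ETc × 31 d = 1.9703 × 31 = 61.079 mm
D − Pe = 61.079 − 6.0 = 55.079 mm

55.1 mm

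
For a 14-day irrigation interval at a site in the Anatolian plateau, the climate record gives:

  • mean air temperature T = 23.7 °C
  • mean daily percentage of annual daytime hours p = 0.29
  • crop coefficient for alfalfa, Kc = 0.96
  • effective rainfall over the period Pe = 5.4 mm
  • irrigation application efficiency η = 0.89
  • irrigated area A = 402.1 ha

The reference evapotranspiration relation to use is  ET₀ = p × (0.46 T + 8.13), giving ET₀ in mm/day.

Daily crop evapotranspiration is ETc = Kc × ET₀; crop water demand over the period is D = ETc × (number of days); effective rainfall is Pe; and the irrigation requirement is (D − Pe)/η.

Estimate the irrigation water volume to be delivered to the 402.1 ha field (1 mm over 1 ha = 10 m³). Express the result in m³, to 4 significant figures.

310700 m³

ET₀ = 0.29 × (0.46 × 23.7 + 8.13) = 0.29 × 19.032 = 5.5193 mm/d
ETc = Kc × ET₀ = 0.96 × 5.5193 = 5.2985 mm/d
Crop demand D = ETc × 14 d = 5.2985 × 14 = 74.179 mm
D − Pe = 74.179 − 5.4 = 68.779 mm
Gross irrigation = 68.779 / 0.89 = 77.280 mm
Volume = 77.280 mm × 402.1 ha × 10 = 310742.9 m³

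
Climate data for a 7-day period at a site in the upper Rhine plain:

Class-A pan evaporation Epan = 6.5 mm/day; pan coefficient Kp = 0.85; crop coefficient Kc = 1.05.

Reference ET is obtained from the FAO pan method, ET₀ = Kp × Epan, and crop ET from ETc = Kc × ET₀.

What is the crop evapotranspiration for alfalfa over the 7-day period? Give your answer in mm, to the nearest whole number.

41 mm

ET₀ = 0.85 × 6.5 = 5.5250 mm/d
ETc = Kc × ET₀ = 1.05 × 5.5250 = 5.8013 mm/d
Over 7 days: 5.8013 × 7 = 40.609 mm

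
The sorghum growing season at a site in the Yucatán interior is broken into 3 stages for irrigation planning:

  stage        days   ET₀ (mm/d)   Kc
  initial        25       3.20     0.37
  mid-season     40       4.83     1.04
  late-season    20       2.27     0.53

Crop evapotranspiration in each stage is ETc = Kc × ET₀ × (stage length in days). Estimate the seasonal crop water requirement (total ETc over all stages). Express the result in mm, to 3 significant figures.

initial: 0.37 × 3.20 × 25 = 29.60 mm
mid-season: 1.04 × 4.83 × 40 = 200.93 mm
late-season: 0.53 × 2.27 × 20 = 24.06 mm
Seasonal total = 254.59 mm

255 mm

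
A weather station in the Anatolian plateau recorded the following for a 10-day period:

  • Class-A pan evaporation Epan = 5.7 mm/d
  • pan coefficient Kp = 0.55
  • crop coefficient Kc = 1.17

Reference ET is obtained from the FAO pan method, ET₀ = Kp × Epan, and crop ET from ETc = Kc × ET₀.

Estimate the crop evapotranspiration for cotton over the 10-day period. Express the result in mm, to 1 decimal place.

36.7 mm

ET₀ = 0.55 × 5.7 = 3.1350 mm/d
ETc = Kc × ET₀ = 1.17 × 3.1350 = 3.6680 mm/d
Over 10 days: 3.6680 × 10 = 36.680 mm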